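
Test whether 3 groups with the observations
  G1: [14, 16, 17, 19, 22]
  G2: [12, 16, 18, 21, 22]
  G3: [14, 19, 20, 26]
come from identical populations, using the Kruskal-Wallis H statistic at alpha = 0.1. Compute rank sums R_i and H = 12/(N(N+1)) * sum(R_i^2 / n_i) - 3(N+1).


Step 1: Combine all N = 14 observations and assign midranks.
sorted (value, group, rank): (12,G2,1), (14,G1,2.5), (14,G3,2.5), (16,G1,4.5), (16,G2,4.5), (17,G1,6), (18,G2,7), (19,G1,8.5), (19,G3,8.5), (20,G3,10), (21,G2,11), (22,G1,12.5), (22,G2,12.5), (26,G3,14)
Step 2: Sum ranks within each group.
R_1 = 34 (n_1 = 5)
R_2 = 36 (n_2 = 5)
R_3 = 35 (n_3 = 4)
Step 3: H = 12/(N(N+1)) * sum(R_i^2/n_i) - 3(N+1)
     = 12/(14*15) * (34^2/5 + 36^2/5 + 35^2/4) - 3*15
     = 0.057143 * 796.65 - 45
     = 0.522857.
Step 4: Ties present; correction factor C = 1 - 24/(14^3 - 14) = 0.991209. Corrected H = 0.522857 / 0.991209 = 0.527494.
Step 5: Under H0, H ~ chi^2(2); p-value = 0.768168.
Step 6: alpha = 0.1. fail to reject H0.

H = 0.5275, df = 2, p = 0.768168, fail to reject H0.


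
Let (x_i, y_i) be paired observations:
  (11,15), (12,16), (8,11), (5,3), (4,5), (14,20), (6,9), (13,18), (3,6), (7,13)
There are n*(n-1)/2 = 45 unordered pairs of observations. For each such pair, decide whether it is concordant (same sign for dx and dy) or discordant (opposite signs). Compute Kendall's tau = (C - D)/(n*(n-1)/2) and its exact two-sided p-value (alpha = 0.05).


Step 1: Enumerate the 45 unordered pairs (i,j) with i<j and classify each by sign(x_j-x_i) * sign(y_j-y_i).
  (1,2):dx=+1,dy=+1->C; (1,3):dx=-3,dy=-4->C; (1,4):dx=-6,dy=-12->C; (1,5):dx=-7,dy=-10->C
  (1,6):dx=+3,dy=+5->C; (1,7):dx=-5,dy=-6->C; (1,8):dx=+2,dy=+3->C; (1,9):dx=-8,dy=-9->C
  (1,10):dx=-4,dy=-2->C; (2,3):dx=-4,dy=-5->C; (2,4):dx=-7,dy=-13->C; (2,5):dx=-8,dy=-11->C
  (2,6):dx=+2,dy=+4->C; (2,7):dx=-6,dy=-7->C; (2,8):dx=+1,dy=+2->C; (2,9):dx=-9,dy=-10->C
  (2,10):dx=-5,dy=-3->C; (3,4):dx=-3,dy=-8->C; (3,5):dx=-4,dy=-6->C; (3,6):dx=+6,dy=+9->C
  (3,7):dx=-2,dy=-2->C; (3,8):dx=+5,dy=+7->C; (3,9):dx=-5,dy=-5->C; (3,10):dx=-1,dy=+2->D
  (4,5):dx=-1,dy=+2->D; (4,6):dx=+9,dy=+17->C; (4,7):dx=+1,dy=+6->C; (4,8):dx=+8,dy=+15->C
  (4,9):dx=-2,dy=+3->D; (4,10):dx=+2,dy=+10->C; (5,6):dx=+10,dy=+15->C; (5,7):dx=+2,dy=+4->C
  (5,8):dx=+9,dy=+13->C; (5,9):dx=-1,dy=+1->D; (5,10):dx=+3,dy=+8->C; (6,7):dx=-8,dy=-11->C
  (6,8):dx=-1,dy=-2->C; (6,9):dx=-11,dy=-14->C; (6,10):dx=-7,dy=-7->C; (7,8):dx=+7,dy=+9->C
  (7,9):dx=-3,dy=-3->C; (7,10):dx=+1,dy=+4->C; (8,9):dx=-10,dy=-12->C; (8,10):dx=-6,dy=-5->C
  (9,10):dx=+4,dy=+7->C
Step 2: C = 41, D = 4, total pairs = 45.
Step 3: tau = (C - D)/(n(n-1)/2) = (41 - 4)/45 = 0.822222.
Step 4: Exact two-sided p-value (enumerate n! = 3628800 permutations of y under H0): p = 0.000358.
Step 5: alpha = 0.05. reject H0.

tau_b = 0.8222 (C=41, D=4), p = 0.000358, reject H0.


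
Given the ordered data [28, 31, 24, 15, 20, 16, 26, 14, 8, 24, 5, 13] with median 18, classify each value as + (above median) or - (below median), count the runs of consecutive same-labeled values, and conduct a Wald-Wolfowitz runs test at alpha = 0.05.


Step 1: Compute median = 18; label A = above, B = below.
Labels in order: AAABABABBABB  (n_A = 6, n_B = 6)
Step 2: Count runs R = 8.
Step 3: Under H0 (random ordering), E[R] = 2*n_A*n_B/(n_A+n_B) + 1 = 2*6*6/12 + 1 = 7.0000.
        Var[R] = 2*n_A*n_B*(2*n_A*n_B - n_A - n_B) / ((n_A+n_B)^2 * (n_A+n_B-1)) = 4320/1584 = 2.7273.
        SD[R] = 1.6514.
Step 4: Continuity-corrected z = (R - 0.5 - E[R]) / SD[R] = (8 - 0.5 - 7.0000) / 1.6514 = 0.3028.
Step 5: Two-sided p-value via normal approximation = 2*(1 - Phi(|z|)) = 0.762069.
Step 6: alpha = 0.05. fail to reject H0.

R = 8, z = 0.3028, p = 0.762069, fail to reject H0.


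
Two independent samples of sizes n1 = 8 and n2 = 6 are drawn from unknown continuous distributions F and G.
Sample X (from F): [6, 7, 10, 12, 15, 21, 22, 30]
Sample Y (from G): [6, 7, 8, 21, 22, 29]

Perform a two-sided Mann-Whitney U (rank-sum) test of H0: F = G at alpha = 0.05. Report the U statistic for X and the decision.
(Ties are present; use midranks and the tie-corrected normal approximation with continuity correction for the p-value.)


Step 1: Combine and sort all 14 observations; assign midranks.
sorted (value, group): (6,X), (6,Y), (7,X), (7,Y), (8,Y), (10,X), (12,X), (15,X), (21,X), (21,Y), (22,X), (22,Y), (29,Y), (30,X)
ranks: 6->1.5, 6->1.5, 7->3.5, 7->3.5, 8->5, 10->6, 12->7, 15->8, 21->9.5, 21->9.5, 22->11.5, 22->11.5, 29->13, 30->14
Step 2: Rank sum for X: R1 = 1.5 + 3.5 + 6 + 7 + 8 + 9.5 + 11.5 + 14 = 61.
Step 3: U_X = R1 - n1(n1+1)/2 = 61 - 8*9/2 = 61 - 36 = 25.
       U_Y = n1*n2 - U_X = 48 - 25 = 23.
Step 4: Ties are present, so use the tie-corrected normal approximation (with continuity correction) for the p-value.
Step 5: p-value = 0.948305; compare to alpha = 0.05. fail to reject H0.

U_X = 25, p = 0.948305, fail to reject H0 at alpha = 0.05.


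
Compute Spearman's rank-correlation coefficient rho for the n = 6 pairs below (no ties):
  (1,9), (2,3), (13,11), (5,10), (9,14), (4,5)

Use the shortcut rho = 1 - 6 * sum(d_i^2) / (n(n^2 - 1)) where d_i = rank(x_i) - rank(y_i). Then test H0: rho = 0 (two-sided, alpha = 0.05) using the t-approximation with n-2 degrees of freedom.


Step 1: Rank x and y separately (midranks; no ties here).
rank(x): 1->1, 2->2, 13->6, 5->4, 9->5, 4->3
rank(y): 9->3, 3->1, 11->5, 10->4, 14->6, 5->2
Step 2: d_i = R_x(i) - R_y(i); compute d_i^2.
  (1-3)^2=4, (2-1)^2=1, (6-5)^2=1, (4-4)^2=0, (5-6)^2=1, (3-2)^2=1
sum(d^2) = 8.
Step 3: rho = 1 - 6*8 / (6*(6^2 - 1)) = 1 - 48/210 = 0.771429.
Step 4: Under H0, t = rho * sqrt((n-2)/(1-rho^2)) = 2.4247 ~ t(4).
Step 5: Two-sided p-value from the t-distribution with 4 df = 0.072397.
Step 6: alpha = 0.05. fail to reject H0.

rho = 0.7714, p = 0.072397, fail to reject H0 at alpha = 0.05.


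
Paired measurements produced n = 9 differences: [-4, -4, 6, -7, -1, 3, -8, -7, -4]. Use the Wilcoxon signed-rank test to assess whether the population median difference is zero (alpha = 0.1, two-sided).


Step 1: Drop any zero differences (none here) and take |d_i|.
|d| = [4, 4, 6, 7, 1, 3, 8, 7, 4]
Step 2: Midrank |d_i| (ties get averaged ranks).
ranks: |4|->4, |4|->4, |6|->6, |7|->7.5, |1|->1, |3|->2, |8|->9, |7|->7.5, |4|->4
Step 3: Attach original signs; sum ranks with positive sign and with negative sign.
W+ = 6 + 2 = 8
W- = 4 + 4 + 7.5 + 1 + 9 + 7.5 + 4 = 37
(Check: W+ + W- = 45 should equal n(n+1)/2 = 45.)
Step 4: Test statistic W = min(W+, W-) = 8.
Step 5: Ties in |d|, so use the tie-corrected normal approximation.
        E[W] = n(n+1)/4 = 9*10/4 = 22.5.
        Tie groups: |d|=4 (t=3), |d|=7 (t=2); sum(t^3 - t) = 30.
        Var[W] = n(n+1)(2n+1)/24 - sum(t^3-t)/48 = 1710/24 - 30/48 = 70.625.
        z = (W - E[W]) / sqrt(Var[W]) = (8 - 22.5) / 8.4039 = -1.7254.
        Two-sided p = 2*Phi(z) = 0.084456.
Step 6: alpha = 0.1. reject H0.

W+ = 8, W- = 37, W = min = 8, p = 0.084456, reject H0.


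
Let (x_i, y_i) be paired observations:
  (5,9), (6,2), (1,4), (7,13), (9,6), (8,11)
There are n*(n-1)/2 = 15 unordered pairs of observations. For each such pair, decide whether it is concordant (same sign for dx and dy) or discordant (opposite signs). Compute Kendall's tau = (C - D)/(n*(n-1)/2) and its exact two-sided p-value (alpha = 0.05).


Step 1: Enumerate the 15 unordered pairs (i,j) with i<j and classify each by sign(x_j-x_i) * sign(y_j-y_i).
  (1,2):dx=+1,dy=-7->D; (1,3):dx=-4,dy=-5->C; (1,4):dx=+2,dy=+4->C; (1,5):dx=+4,dy=-3->D
  (1,6):dx=+3,dy=+2->C; (2,3):dx=-5,dy=+2->D; (2,4):dx=+1,dy=+11->C; (2,5):dx=+3,dy=+4->C
  (2,6):dx=+2,dy=+9->C; (3,4):dx=+6,dy=+9->C; (3,5):dx=+8,dy=+2->C; (3,6):dx=+7,dy=+7->C
  (4,5):dx=+2,dy=-7->D; (4,6):dx=+1,dy=-2->D; (5,6):dx=-1,dy=+5->D
Step 2: C = 9, D = 6, total pairs = 15.
Step 3: tau = (C - D)/(n(n-1)/2) = (9 - 6)/15 = 0.200000.
Step 4: Exact two-sided p-value (enumerate n! = 720 permutations of y under H0): p = 0.719444.
Step 5: alpha = 0.05. fail to reject H0.

tau_b = 0.2000 (C=9, D=6), p = 0.719444, fail to reject H0.


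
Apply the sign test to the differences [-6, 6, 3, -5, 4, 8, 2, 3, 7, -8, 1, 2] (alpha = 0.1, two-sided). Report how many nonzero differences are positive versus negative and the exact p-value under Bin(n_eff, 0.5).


Step 1: Discard zero differences. Original n = 12; n_eff = number of nonzero differences = 12.
Nonzero differences (with sign): -6, +6, +3, -5, +4, +8, +2, +3, +7, -8, +1, +2
Step 2: Count signs: positive = 9, negative = 3.
Step 3: Under H0: P(positive) = 0.5, so the number of positives S ~ Bin(12, 0.5).
Step 4: Two-sided exact p-value = sum of Bin(12,0.5) probabilities at or below the observed probability = 0.145996.
Step 5: alpha = 0.1. fail to reject H0.

n_eff = 12, pos = 9, neg = 3, p = 0.145996, fail to reject H0.


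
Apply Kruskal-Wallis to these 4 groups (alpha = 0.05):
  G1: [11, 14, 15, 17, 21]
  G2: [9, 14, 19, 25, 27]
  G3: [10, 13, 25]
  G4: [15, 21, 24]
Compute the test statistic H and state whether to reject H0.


Step 1: Combine all N = 16 observations and assign midranks.
sorted (value, group, rank): (9,G2,1), (10,G3,2), (11,G1,3), (13,G3,4), (14,G1,5.5), (14,G2,5.5), (15,G1,7.5), (15,G4,7.5), (17,G1,9), (19,G2,10), (21,G1,11.5), (21,G4,11.5), (24,G4,13), (25,G2,14.5), (25,G3,14.5), (27,G2,16)
Step 2: Sum ranks within each group.
R_1 = 36.5 (n_1 = 5)
R_2 = 47 (n_2 = 5)
R_3 = 20.5 (n_3 = 3)
R_4 = 32 (n_4 = 3)
Step 3: H = 12/(N(N+1)) * sum(R_i^2/n_i) - 3(N+1)
     = 12/(16*17) * (36.5^2/5 + 47^2/5 + 20.5^2/3 + 32^2/3) - 3*17
     = 0.044118 * 1189.67 - 51
     = 1.485294.
Step 4: Ties present; correction factor C = 1 - 24/(16^3 - 16) = 0.994118. Corrected H = 1.485294 / 0.994118 = 1.494083.
Step 5: Under H0, H ~ chi^2(3); p-value = 0.683637.
Step 6: alpha = 0.05. fail to reject H0.

H = 1.4941, df = 3, p = 0.683637, fail to reject H0.


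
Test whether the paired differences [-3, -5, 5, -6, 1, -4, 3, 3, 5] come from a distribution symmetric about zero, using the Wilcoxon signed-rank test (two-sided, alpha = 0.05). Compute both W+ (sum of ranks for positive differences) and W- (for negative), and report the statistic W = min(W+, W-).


Step 1: Drop any zero differences (none here) and take |d_i|.
|d| = [3, 5, 5, 6, 1, 4, 3, 3, 5]
Step 2: Midrank |d_i| (ties get averaged ranks).
ranks: |3|->3, |5|->7, |5|->7, |6|->9, |1|->1, |4|->5, |3|->3, |3|->3, |5|->7
Step 3: Attach original signs; sum ranks with positive sign and with negative sign.
W+ = 7 + 1 + 3 + 3 + 7 = 21
W- = 3 + 7 + 9 + 5 = 24
(Check: W+ + W- = 45 should equal n(n+1)/2 = 45.)
Step 4: Test statistic W = min(W+, W-) = 21.
Step 5: Ties in |d|, so use the tie-corrected normal approximation.
        E[W] = n(n+1)/4 = 9*10/4 = 22.5.
        Tie groups: |d|=3 (t=3), |d|=5 (t=3); sum(t^3 - t) = 48.
        Var[W] = n(n+1)(2n+1)/24 - sum(t^3-t)/48 = 1710/24 - 48/48 = 70.25.
        z = (W - E[W]) / sqrt(Var[W]) = (21 - 22.5) / 8.3815 = -0.1790.
        Two-sided p = 2*Phi(z) = 0.857965.
Step 6: alpha = 0.05. fail to reject H0.

W+ = 21, W- = 24, W = min = 21, p = 0.857965, fail to reject H0.


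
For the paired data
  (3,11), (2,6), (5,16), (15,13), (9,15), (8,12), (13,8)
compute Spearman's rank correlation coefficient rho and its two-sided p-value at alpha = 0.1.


Step 1: Rank x and y separately (midranks; no ties here).
rank(x): 3->2, 2->1, 5->3, 15->7, 9->5, 8->4, 13->6
rank(y): 11->3, 6->1, 16->7, 13->5, 15->6, 12->4, 8->2
Step 2: d_i = R_x(i) - R_y(i); compute d_i^2.
  (2-3)^2=1, (1-1)^2=0, (3-7)^2=16, (7-5)^2=4, (5-6)^2=1, (4-4)^2=0, (6-2)^2=16
sum(d^2) = 38.
Step 3: rho = 1 - 6*38 / (7*(7^2 - 1)) = 1 - 228/336 = 0.321429.
Step 4: Under H0, t = rho * sqrt((n-2)/(1-rho^2)) = 0.7590 ~ t(5).
Step 5: Two-sided p-value from the t-distribution with 5 df = 0.482072.
Step 6: alpha = 0.1. fail to reject H0.

rho = 0.3214, p = 0.482072, fail to reject H0 at alpha = 0.1.


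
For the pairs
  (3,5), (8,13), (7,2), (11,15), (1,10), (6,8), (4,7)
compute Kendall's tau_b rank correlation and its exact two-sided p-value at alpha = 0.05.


Step 1: Enumerate the 21 unordered pairs (i,j) with i<j and classify each by sign(x_j-x_i) * sign(y_j-y_i).
  (1,2):dx=+5,dy=+8->C; (1,3):dx=+4,dy=-3->D; (1,4):dx=+8,dy=+10->C; (1,5):dx=-2,dy=+5->D
  (1,6):dx=+3,dy=+3->C; (1,7):dx=+1,dy=+2->C; (2,3):dx=-1,dy=-11->C; (2,4):dx=+3,dy=+2->C
  (2,5):dx=-7,dy=-3->C; (2,6):dx=-2,dy=-5->C; (2,7):dx=-4,dy=-6->C; (3,4):dx=+4,dy=+13->C
  (3,5):dx=-6,dy=+8->D; (3,6):dx=-1,dy=+6->D; (3,7):dx=-3,dy=+5->D; (4,5):dx=-10,dy=-5->C
  (4,6):dx=-5,dy=-7->C; (4,7):dx=-7,dy=-8->C; (5,6):dx=+5,dy=-2->D; (5,7):dx=+3,dy=-3->D
  (6,7):dx=-2,dy=-1->C
Step 2: C = 14, D = 7, total pairs = 21.
Step 3: tau = (C - D)/(n(n-1)/2) = (14 - 7)/21 = 0.333333.
Step 4: Exact two-sided p-value (enumerate n! = 5040 permutations of y under H0): p = 0.381349.
Step 5: alpha = 0.05. fail to reject H0.

tau_b = 0.3333 (C=14, D=7), p = 0.381349, fail to reject H0.


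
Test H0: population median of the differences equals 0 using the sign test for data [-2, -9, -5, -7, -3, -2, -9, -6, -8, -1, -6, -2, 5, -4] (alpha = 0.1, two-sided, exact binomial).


Step 1: Discard zero differences. Original n = 14; n_eff = number of nonzero differences = 14.
Nonzero differences (with sign): -2, -9, -5, -7, -3, -2, -9, -6, -8, -1, -6, -2, +5, -4
Step 2: Count signs: positive = 1, negative = 13.
Step 3: Under H0: P(positive) = 0.5, so the number of positives S ~ Bin(14, 0.5).
Step 4: Two-sided exact p-value = sum of Bin(14,0.5) probabilities at or below the observed probability = 0.001831.
Step 5: alpha = 0.1. reject H0.

n_eff = 14, pos = 1, neg = 13, p = 0.001831, reject H0.


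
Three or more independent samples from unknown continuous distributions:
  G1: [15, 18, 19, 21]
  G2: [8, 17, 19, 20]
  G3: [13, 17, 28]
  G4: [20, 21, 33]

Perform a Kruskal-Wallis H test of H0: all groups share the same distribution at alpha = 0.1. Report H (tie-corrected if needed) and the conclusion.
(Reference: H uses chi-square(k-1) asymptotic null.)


Step 1: Combine all N = 14 observations and assign midranks.
sorted (value, group, rank): (8,G2,1), (13,G3,2), (15,G1,3), (17,G2,4.5), (17,G3,4.5), (18,G1,6), (19,G1,7.5), (19,G2,7.5), (20,G2,9.5), (20,G4,9.5), (21,G1,11.5), (21,G4,11.5), (28,G3,13), (33,G4,14)
Step 2: Sum ranks within each group.
R_1 = 28 (n_1 = 4)
R_2 = 22.5 (n_2 = 4)
R_3 = 19.5 (n_3 = 3)
R_4 = 35 (n_4 = 3)
Step 3: H = 12/(N(N+1)) * sum(R_i^2/n_i) - 3(N+1)
     = 12/(14*15) * (28^2/4 + 22.5^2/4 + 19.5^2/3 + 35^2/3) - 3*15
     = 0.057143 * 857.646 - 45
     = 4.008333.
Step 4: Ties present; correction factor C = 1 - 24/(14^3 - 14) = 0.991209. Corrected H = 4.008333 / 0.991209 = 4.043884.
Step 5: Under H0, H ~ chi^2(3); p-value = 0.256764.
Step 6: alpha = 0.1. fail to reject H0.

H = 4.0439, df = 3, p = 0.256764, fail to reject H0.


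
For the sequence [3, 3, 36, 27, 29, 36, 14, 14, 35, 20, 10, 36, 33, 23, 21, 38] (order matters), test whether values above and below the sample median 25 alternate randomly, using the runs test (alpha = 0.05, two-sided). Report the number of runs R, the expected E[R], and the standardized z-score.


Step 1: Compute median = 25; label A = above, B = below.
Labels in order: BBAAAABBABBAABBA  (n_A = 8, n_B = 8)
Step 2: Count runs R = 8.
Step 3: Under H0 (random ordering), E[R] = 2*n_A*n_B/(n_A+n_B) + 1 = 2*8*8/16 + 1 = 9.0000.
        Var[R] = 2*n_A*n_B*(2*n_A*n_B - n_A - n_B) / ((n_A+n_B)^2 * (n_A+n_B-1)) = 14336/3840 = 3.7333.
        SD[R] = 1.9322.
Step 4: Continuity-corrected z = (R + 0.5 - E[R]) / SD[R] = (8 + 0.5 - 9.0000) / 1.9322 = -0.2588.
Step 5: Two-sided p-value via normal approximation = 2*(1 - Phi(|z|)) = 0.795809.
Step 6: alpha = 0.05. fail to reject H0.

R = 8, z = -0.2588, p = 0.795809, fail to reject H0.


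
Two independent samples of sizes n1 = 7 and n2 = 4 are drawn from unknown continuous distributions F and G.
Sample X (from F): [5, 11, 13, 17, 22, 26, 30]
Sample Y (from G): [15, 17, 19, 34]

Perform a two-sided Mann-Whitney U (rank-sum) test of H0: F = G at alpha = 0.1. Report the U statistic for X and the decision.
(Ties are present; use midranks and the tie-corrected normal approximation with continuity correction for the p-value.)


Step 1: Combine and sort all 11 observations; assign midranks.
sorted (value, group): (5,X), (11,X), (13,X), (15,Y), (17,X), (17,Y), (19,Y), (22,X), (26,X), (30,X), (34,Y)
ranks: 5->1, 11->2, 13->3, 15->4, 17->5.5, 17->5.5, 19->7, 22->8, 26->9, 30->10, 34->11
Step 2: Rank sum for X: R1 = 1 + 2 + 3 + 5.5 + 8 + 9 + 10 = 38.5.
Step 3: U_X = R1 - n1(n1+1)/2 = 38.5 - 7*8/2 = 38.5 - 28 = 10.5.
       U_Y = n1*n2 - U_X = 28 - 10.5 = 17.5.
Step 4: Ties are present, so use the tie-corrected normal approximation (with continuity correction) for the p-value.
Step 5: p-value = 0.569872; compare to alpha = 0.1. fail to reject H0.

U_X = 10.5, p = 0.569872, fail to reject H0 at alpha = 0.1.


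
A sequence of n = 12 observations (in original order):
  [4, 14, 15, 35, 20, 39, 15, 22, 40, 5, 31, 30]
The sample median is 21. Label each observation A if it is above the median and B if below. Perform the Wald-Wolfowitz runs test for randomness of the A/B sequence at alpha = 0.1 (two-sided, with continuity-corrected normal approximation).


Step 1: Compute median = 21; label A = above, B = below.
Labels in order: BBBABABAABAA  (n_A = 6, n_B = 6)
Step 2: Count runs R = 8.
Step 3: Under H0 (random ordering), E[R] = 2*n_A*n_B/(n_A+n_B) + 1 = 2*6*6/12 + 1 = 7.0000.
        Var[R] = 2*n_A*n_B*(2*n_A*n_B - n_A - n_B) / ((n_A+n_B)^2 * (n_A+n_B-1)) = 4320/1584 = 2.7273.
        SD[R] = 1.6514.
Step 4: Continuity-corrected z = (R - 0.5 - E[R]) / SD[R] = (8 - 0.5 - 7.0000) / 1.6514 = 0.3028.
Step 5: Two-sided p-value via normal approximation = 2*(1 - Phi(|z|)) = 0.762069.
Step 6: alpha = 0.1. fail to reject H0.

R = 8, z = 0.3028, p = 0.762069, fail to reject H0.


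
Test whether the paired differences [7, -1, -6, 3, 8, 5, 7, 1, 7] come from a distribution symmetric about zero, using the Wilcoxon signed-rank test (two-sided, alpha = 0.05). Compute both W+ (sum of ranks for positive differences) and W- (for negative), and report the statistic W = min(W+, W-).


Step 1: Drop any zero differences (none here) and take |d_i|.
|d| = [7, 1, 6, 3, 8, 5, 7, 1, 7]
Step 2: Midrank |d_i| (ties get averaged ranks).
ranks: |7|->7, |1|->1.5, |6|->5, |3|->3, |8|->9, |5|->4, |7|->7, |1|->1.5, |7|->7
Step 3: Attach original signs; sum ranks with positive sign and with negative sign.
W+ = 7 + 3 + 9 + 4 + 7 + 1.5 + 7 = 38.5
W- = 1.5 + 5 = 6.5
(Check: W+ + W- = 45 should equal n(n+1)/2 = 45.)
Step 4: Test statistic W = min(W+, W-) = 6.5.
Step 5: Ties in |d|, so use the tie-corrected normal approximation.
        E[W] = n(n+1)/4 = 9*10/4 = 22.5.
        Tie groups: |d|=1 (t=2), |d|=7 (t=3); sum(t^3 - t) = 30.
        Var[W] = n(n+1)(2n+1)/24 - sum(t^3-t)/48 = 1710/24 - 30/48 = 70.625.
        z = (W - E[W]) / sqrt(Var[W]) = (6.5 - 22.5) / 8.4039 = -1.9039.
        Two-sided p = 2*Phi(z) = 0.056925.
Step 6: alpha = 0.05. fail to reject H0.

W+ = 38.5, W- = 6.5, W = min = 6.5, p = 0.056925, fail to reject H0.


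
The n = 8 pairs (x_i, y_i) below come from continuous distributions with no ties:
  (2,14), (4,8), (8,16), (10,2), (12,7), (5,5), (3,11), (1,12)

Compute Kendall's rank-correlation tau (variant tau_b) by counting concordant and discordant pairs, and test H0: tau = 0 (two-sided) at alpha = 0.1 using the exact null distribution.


Step 1: Enumerate the 28 unordered pairs (i,j) with i<j and classify each by sign(x_j-x_i) * sign(y_j-y_i).
  (1,2):dx=+2,dy=-6->D; (1,3):dx=+6,dy=+2->C; (1,4):dx=+8,dy=-12->D; (1,5):dx=+10,dy=-7->D
  (1,6):dx=+3,dy=-9->D; (1,7):dx=+1,dy=-3->D; (1,8):dx=-1,dy=-2->C; (2,3):dx=+4,dy=+8->C
  (2,4):dx=+6,dy=-6->D; (2,5):dx=+8,dy=-1->D; (2,6):dx=+1,dy=-3->D; (2,7):dx=-1,dy=+3->D
  (2,8):dx=-3,dy=+4->D; (3,4):dx=+2,dy=-14->D; (3,5):dx=+4,dy=-9->D; (3,6):dx=-3,dy=-11->C
  (3,7):dx=-5,dy=-5->C; (3,8):dx=-7,dy=-4->C; (4,5):dx=+2,dy=+5->C; (4,6):dx=-5,dy=+3->D
  (4,7):dx=-7,dy=+9->D; (4,8):dx=-9,dy=+10->D; (5,6):dx=-7,dy=-2->C; (5,7):dx=-9,dy=+4->D
  (5,8):dx=-11,dy=+5->D; (6,7):dx=-2,dy=+6->D; (6,8):dx=-4,dy=+7->D; (7,8):dx=-2,dy=+1->D
Step 2: C = 8, D = 20, total pairs = 28.
Step 3: tau = (C - D)/(n(n-1)/2) = (8 - 20)/28 = -0.428571.
Step 4: Exact two-sided p-value (enumerate n! = 40320 permutations of y under H0): p = 0.178869.
Step 5: alpha = 0.1. fail to reject H0.

tau_b = -0.4286 (C=8, D=20), p = 0.178869, fail to reject H0.


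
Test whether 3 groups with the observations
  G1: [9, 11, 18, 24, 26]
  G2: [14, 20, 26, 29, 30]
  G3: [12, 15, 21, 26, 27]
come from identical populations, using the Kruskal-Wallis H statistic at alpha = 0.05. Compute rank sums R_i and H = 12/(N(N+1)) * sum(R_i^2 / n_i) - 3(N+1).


Step 1: Combine all N = 15 observations and assign midranks.
sorted (value, group, rank): (9,G1,1), (11,G1,2), (12,G3,3), (14,G2,4), (15,G3,5), (18,G1,6), (20,G2,7), (21,G3,8), (24,G1,9), (26,G1,11), (26,G2,11), (26,G3,11), (27,G3,13), (29,G2,14), (30,G2,15)
Step 2: Sum ranks within each group.
R_1 = 29 (n_1 = 5)
R_2 = 51 (n_2 = 5)
R_3 = 40 (n_3 = 5)
Step 3: H = 12/(N(N+1)) * sum(R_i^2/n_i) - 3(N+1)
     = 12/(15*16) * (29^2/5 + 51^2/5 + 40^2/5) - 3*16
     = 0.050000 * 1008.4 - 48
     = 2.420000.
Step 4: Ties present; correction factor C = 1 - 24/(15^3 - 15) = 0.992857. Corrected H = 2.420000 / 0.992857 = 2.437410.
Step 5: Under H0, H ~ chi^2(2); p-value = 0.295613.
Step 6: alpha = 0.05. fail to reject H0.

H = 2.4374, df = 2, p = 0.295613, fail to reject H0.


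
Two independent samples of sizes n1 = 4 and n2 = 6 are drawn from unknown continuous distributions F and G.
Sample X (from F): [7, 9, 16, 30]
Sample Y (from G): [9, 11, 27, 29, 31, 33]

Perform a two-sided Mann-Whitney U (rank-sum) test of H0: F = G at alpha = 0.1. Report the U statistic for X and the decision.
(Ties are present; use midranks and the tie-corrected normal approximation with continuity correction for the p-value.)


Step 1: Combine and sort all 10 observations; assign midranks.
sorted (value, group): (7,X), (9,X), (9,Y), (11,Y), (16,X), (27,Y), (29,Y), (30,X), (31,Y), (33,Y)
ranks: 7->1, 9->2.5, 9->2.5, 11->4, 16->5, 27->6, 29->7, 30->8, 31->9, 33->10
Step 2: Rank sum for X: R1 = 1 + 2.5 + 5 + 8 = 16.5.
Step 3: U_X = R1 - n1(n1+1)/2 = 16.5 - 4*5/2 = 16.5 - 10 = 6.5.
       U_Y = n1*n2 - U_X = 24 - 6.5 = 17.5.
Step 4: Ties are present, so use the tie-corrected normal approximation (with continuity correction) for the p-value.
Step 5: p-value = 0.284958; compare to alpha = 0.1. fail to reject H0.

U_X = 6.5, p = 0.284958, fail to reject H0 at alpha = 0.1.


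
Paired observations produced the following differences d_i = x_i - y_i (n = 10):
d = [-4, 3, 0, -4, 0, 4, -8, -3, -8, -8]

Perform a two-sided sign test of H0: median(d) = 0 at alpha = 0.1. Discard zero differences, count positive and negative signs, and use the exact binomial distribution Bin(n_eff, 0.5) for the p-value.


Step 1: Discard zero differences. Original n = 10; n_eff = number of nonzero differences = 8.
Nonzero differences (with sign): -4, +3, -4, +4, -8, -3, -8, -8
Step 2: Count signs: positive = 2, negative = 6.
Step 3: Under H0: P(positive) = 0.5, so the number of positives S ~ Bin(8, 0.5).
Step 4: Two-sided exact p-value = sum of Bin(8,0.5) probabilities at or below the observed probability = 0.289062.
Step 5: alpha = 0.1. fail to reject H0.

n_eff = 8, pos = 2, neg = 6, p = 0.289062, fail to reject H0.


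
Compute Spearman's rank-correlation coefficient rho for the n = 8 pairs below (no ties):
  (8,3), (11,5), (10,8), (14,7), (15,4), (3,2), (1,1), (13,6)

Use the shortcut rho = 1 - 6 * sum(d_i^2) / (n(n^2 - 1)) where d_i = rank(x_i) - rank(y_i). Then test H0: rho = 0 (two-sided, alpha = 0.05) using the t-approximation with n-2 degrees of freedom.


Step 1: Rank x and y separately (midranks; no ties here).
rank(x): 8->3, 11->5, 10->4, 14->7, 15->8, 3->2, 1->1, 13->6
rank(y): 3->3, 5->5, 8->8, 7->7, 4->4, 2->2, 1->1, 6->6
Step 2: d_i = R_x(i) - R_y(i); compute d_i^2.
  (3-3)^2=0, (5-5)^2=0, (4-8)^2=16, (7-7)^2=0, (8-4)^2=16, (2-2)^2=0, (1-1)^2=0, (6-6)^2=0
sum(d^2) = 32.
Step 3: rho = 1 - 6*32 / (8*(8^2 - 1)) = 1 - 192/504 = 0.619048.
Step 4: Under H0, t = rho * sqrt((n-2)/(1-rho^2)) = 1.9308 ~ t(6).
Step 5: Two-sided p-value from the t-distribution with 6 df = 0.101733.
Step 6: alpha = 0.05. fail to reject H0.

rho = 0.6190, p = 0.101733, fail to reject H0 at alpha = 0.05.


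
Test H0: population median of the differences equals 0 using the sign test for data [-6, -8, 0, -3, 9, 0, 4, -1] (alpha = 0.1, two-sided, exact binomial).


Step 1: Discard zero differences. Original n = 8; n_eff = number of nonzero differences = 6.
Nonzero differences (with sign): -6, -8, -3, +9, +4, -1
Step 2: Count signs: positive = 2, negative = 4.
Step 3: Under H0: P(positive) = 0.5, so the number of positives S ~ Bin(6, 0.5).
Step 4: Two-sided exact p-value = sum of Bin(6,0.5) probabilities at or below the observed probability = 0.687500.
Step 5: alpha = 0.1. fail to reject H0.

n_eff = 6, pos = 2, neg = 4, p = 0.687500, fail to reject H0.


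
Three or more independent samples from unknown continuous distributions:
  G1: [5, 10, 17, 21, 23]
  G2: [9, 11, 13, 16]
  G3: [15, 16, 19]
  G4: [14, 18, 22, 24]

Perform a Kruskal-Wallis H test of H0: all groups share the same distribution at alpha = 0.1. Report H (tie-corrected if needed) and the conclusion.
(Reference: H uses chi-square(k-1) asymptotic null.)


Step 1: Combine all N = 16 observations and assign midranks.
sorted (value, group, rank): (5,G1,1), (9,G2,2), (10,G1,3), (11,G2,4), (13,G2,5), (14,G4,6), (15,G3,7), (16,G2,8.5), (16,G3,8.5), (17,G1,10), (18,G4,11), (19,G3,12), (21,G1,13), (22,G4,14), (23,G1,15), (24,G4,16)
Step 2: Sum ranks within each group.
R_1 = 42 (n_1 = 5)
R_2 = 19.5 (n_2 = 4)
R_3 = 27.5 (n_3 = 3)
R_4 = 47 (n_4 = 4)
Step 3: H = 12/(N(N+1)) * sum(R_i^2/n_i) - 3(N+1)
     = 12/(16*17) * (42^2/5 + 19.5^2/4 + 27.5^2/3 + 47^2/4) - 3*17
     = 0.044118 * 1252.2 - 51
     = 4.243934.
Step 4: Ties present; correction factor C = 1 - 6/(16^3 - 16) = 0.998529. Corrected H = 4.243934 / 0.998529 = 4.250184.
Step 5: Under H0, H ~ chi^2(3); p-value = 0.235685.
Step 6: alpha = 0.1. fail to reject H0.

H = 4.2502, df = 3, p = 0.235685, fail to reject H0.


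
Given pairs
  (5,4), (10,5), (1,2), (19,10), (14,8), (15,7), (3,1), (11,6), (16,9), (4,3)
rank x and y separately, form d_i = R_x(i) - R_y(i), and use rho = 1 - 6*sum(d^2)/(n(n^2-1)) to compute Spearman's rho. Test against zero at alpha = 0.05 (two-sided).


Step 1: Rank x and y separately (midranks; no ties here).
rank(x): 5->4, 10->5, 1->1, 19->10, 14->7, 15->8, 3->2, 11->6, 16->9, 4->3
rank(y): 4->4, 5->5, 2->2, 10->10, 8->8, 7->7, 1->1, 6->6, 9->9, 3->3
Step 2: d_i = R_x(i) - R_y(i); compute d_i^2.
  (4-4)^2=0, (5-5)^2=0, (1-2)^2=1, (10-10)^2=0, (7-8)^2=1, (8-7)^2=1, (2-1)^2=1, (6-6)^2=0, (9-9)^2=0, (3-3)^2=0
sum(d^2) = 4.
Step 3: rho = 1 - 6*4 / (10*(10^2 - 1)) = 1 - 24/990 = 0.975758.
Step 4: Under H0, t = rho * sqrt((n-2)/(1-rho^2)) = 12.6105 ~ t(8).
Step 5: Two-sided p-value from the t-distribution with 8 df = 0.000001.
Step 6: alpha = 0.05. reject H0.

rho = 0.9758, p = 0.000001, reject H0 at alpha = 0.05.


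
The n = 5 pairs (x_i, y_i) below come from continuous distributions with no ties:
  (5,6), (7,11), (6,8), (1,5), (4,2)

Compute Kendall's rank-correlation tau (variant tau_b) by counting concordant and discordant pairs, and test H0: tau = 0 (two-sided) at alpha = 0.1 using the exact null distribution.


Step 1: Enumerate the 10 unordered pairs (i,j) with i<j and classify each by sign(x_j-x_i) * sign(y_j-y_i).
  (1,2):dx=+2,dy=+5->C; (1,3):dx=+1,dy=+2->C; (1,4):dx=-4,dy=-1->C; (1,5):dx=-1,dy=-4->C
  (2,3):dx=-1,dy=-3->C; (2,4):dx=-6,dy=-6->C; (2,5):dx=-3,dy=-9->C; (3,4):dx=-5,dy=-3->C
  (3,5):dx=-2,dy=-6->C; (4,5):dx=+3,dy=-3->D
Step 2: C = 9, D = 1, total pairs = 10.
Step 3: tau = (C - D)/(n(n-1)/2) = (9 - 1)/10 = 0.800000.
Step 4: Exact two-sided p-value (enumerate n! = 120 permutations of y under H0): p = 0.083333.
Step 5: alpha = 0.1. reject H0.

tau_b = 0.8000 (C=9, D=1), p = 0.083333, reject H0.


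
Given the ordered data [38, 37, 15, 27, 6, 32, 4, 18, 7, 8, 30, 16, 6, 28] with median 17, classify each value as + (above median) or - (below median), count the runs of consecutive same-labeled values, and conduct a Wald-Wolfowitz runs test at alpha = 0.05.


Step 1: Compute median = 17; label A = above, B = below.
Labels in order: AABABABABBABBA  (n_A = 7, n_B = 7)
Step 2: Count runs R = 11.
Step 3: Under H0 (random ordering), E[R] = 2*n_A*n_B/(n_A+n_B) + 1 = 2*7*7/14 + 1 = 8.0000.
        Var[R] = 2*n_A*n_B*(2*n_A*n_B - n_A - n_B) / ((n_A+n_B)^2 * (n_A+n_B-1)) = 8232/2548 = 3.2308.
        SD[R] = 1.7974.
Step 4: Continuity-corrected z = (R - 0.5 - E[R]) / SD[R] = (11 - 0.5 - 8.0000) / 1.7974 = 1.3909.
Step 5: Two-sided p-value via normal approximation = 2*(1 - Phi(|z|)) = 0.164264.
Step 6: alpha = 0.05. fail to reject H0.

R = 11, z = 1.3909, p = 0.164264, fail to reject H0.


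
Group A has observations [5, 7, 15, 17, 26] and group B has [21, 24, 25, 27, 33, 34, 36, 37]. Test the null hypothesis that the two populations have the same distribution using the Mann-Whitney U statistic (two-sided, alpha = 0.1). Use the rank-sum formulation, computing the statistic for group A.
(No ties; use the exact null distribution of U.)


Step 1: Combine and sort all 13 observations; assign midranks.
sorted (value, group): (5,X), (7,X), (15,X), (17,X), (21,Y), (24,Y), (25,Y), (26,X), (27,Y), (33,Y), (34,Y), (36,Y), (37,Y)
ranks: 5->1, 7->2, 15->3, 17->4, 21->5, 24->6, 25->7, 26->8, 27->9, 33->10, 34->11, 36->12, 37->13
Step 2: Rank sum for X: R1 = 1 + 2 + 3 + 4 + 8 = 18.
Step 3: U_X = R1 - n1(n1+1)/2 = 18 - 5*6/2 = 18 - 15 = 3.
       U_Y = n1*n2 - U_X = 40 - 3 = 37.
Step 4: No ties, so the exact null distribution of U (based on enumerating the C(13,5) = 1287 equally likely rank assignments) gives the two-sided p-value.
Step 5: p-value = 0.010878; compare to alpha = 0.1. reject H0.

U_X = 3, p = 0.010878, reject H0 at alpha = 0.1.


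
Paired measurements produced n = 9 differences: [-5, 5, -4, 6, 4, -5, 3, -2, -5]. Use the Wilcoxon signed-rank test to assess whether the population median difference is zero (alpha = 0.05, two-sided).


Step 1: Drop any zero differences (none here) and take |d_i|.
|d| = [5, 5, 4, 6, 4, 5, 3, 2, 5]
Step 2: Midrank |d_i| (ties get averaged ranks).
ranks: |5|->6.5, |5|->6.5, |4|->3.5, |6|->9, |4|->3.5, |5|->6.5, |3|->2, |2|->1, |5|->6.5
Step 3: Attach original signs; sum ranks with positive sign and with negative sign.
W+ = 6.5 + 9 + 3.5 + 2 = 21
W- = 6.5 + 3.5 + 6.5 + 1 + 6.5 = 24
(Check: W+ + W- = 45 should equal n(n+1)/2 = 45.)
Step 4: Test statistic W = min(W+, W-) = 21.
Step 5: Ties in |d|, so use the tie-corrected normal approximation.
        E[W] = n(n+1)/4 = 9*10/4 = 22.5.
        Tie groups: |d|=4 (t=2), |d|=5 (t=4); sum(t^3 - t) = 66.
        Var[W] = n(n+1)(2n+1)/24 - sum(t^3-t)/48 = 1710/24 - 66/48 = 69.875.
        z = (W - E[W]) / sqrt(Var[W]) = (21 - 22.5) / 8.3591 = -0.1794.
        Two-sided p = 2*Phi(z) = 0.857589.
Step 6: alpha = 0.05. fail to reject H0.

W+ = 21, W- = 24, W = min = 21, p = 0.857589, fail to reject H0.


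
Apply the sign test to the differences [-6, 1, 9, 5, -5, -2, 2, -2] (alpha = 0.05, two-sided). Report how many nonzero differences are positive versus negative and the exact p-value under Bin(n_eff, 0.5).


Step 1: Discard zero differences. Original n = 8; n_eff = number of nonzero differences = 8.
Nonzero differences (with sign): -6, +1, +9, +5, -5, -2, +2, -2
Step 2: Count signs: positive = 4, negative = 4.
Step 3: Under H0: P(positive) = 0.5, so the number of positives S ~ Bin(8, 0.5).
Step 4: Two-sided exact p-value = sum of Bin(8,0.5) probabilities at or below the observed probability = 1.000000.
Step 5: alpha = 0.05. fail to reject H0.

n_eff = 8, pos = 4, neg = 4, p = 1.000000, fail to reject H0.


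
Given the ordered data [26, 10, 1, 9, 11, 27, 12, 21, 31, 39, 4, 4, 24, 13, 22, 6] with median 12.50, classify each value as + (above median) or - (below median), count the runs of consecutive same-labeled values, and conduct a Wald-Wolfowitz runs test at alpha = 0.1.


Step 1: Compute median = 12.50; label A = above, B = below.
Labels in order: ABBBBABAAABBAAAB  (n_A = 8, n_B = 8)
Step 2: Count runs R = 8.
Step 3: Under H0 (random ordering), E[R] = 2*n_A*n_B/(n_A+n_B) + 1 = 2*8*8/16 + 1 = 9.0000.
        Var[R] = 2*n_A*n_B*(2*n_A*n_B - n_A - n_B) / ((n_A+n_B)^2 * (n_A+n_B-1)) = 14336/3840 = 3.7333.
        SD[R] = 1.9322.
Step 4: Continuity-corrected z = (R + 0.5 - E[R]) / SD[R] = (8 + 0.5 - 9.0000) / 1.9322 = -0.2588.
Step 5: Two-sided p-value via normal approximation = 2*(1 - Phi(|z|)) = 0.795809.
Step 6: alpha = 0.1. fail to reject H0.

R = 8, z = -0.2588, p = 0.795809, fail to reject H0.


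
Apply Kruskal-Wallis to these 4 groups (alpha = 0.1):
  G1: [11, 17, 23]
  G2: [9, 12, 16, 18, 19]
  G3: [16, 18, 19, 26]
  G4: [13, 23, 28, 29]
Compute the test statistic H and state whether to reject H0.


Step 1: Combine all N = 16 observations and assign midranks.
sorted (value, group, rank): (9,G2,1), (11,G1,2), (12,G2,3), (13,G4,4), (16,G2,5.5), (16,G3,5.5), (17,G1,7), (18,G2,8.5), (18,G3,8.5), (19,G2,10.5), (19,G3,10.5), (23,G1,12.5), (23,G4,12.5), (26,G3,14), (28,G4,15), (29,G4,16)
Step 2: Sum ranks within each group.
R_1 = 21.5 (n_1 = 3)
R_2 = 28.5 (n_2 = 5)
R_3 = 38.5 (n_3 = 4)
R_4 = 47.5 (n_4 = 4)
Step 3: H = 12/(N(N+1)) * sum(R_i^2/n_i) - 3(N+1)
     = 12/(16*17) * (21.5^2/3 + 28.5^2/5 + 38.5^2/4 + 47.5^2/4) - 3*17
     = 0.044118 * 1251.16 - 51
     = 4.198162.
Step 4: Ties present; correction factor C = 1 - 24/(16^3 - 16) = 0.994118. Corrected H = 4.198162 / 0.994118 = 4.223003.
Step 5: Under H0, H ~ chi^2(3); p-value = 0.238369.
Step 6: alpha = 0.1. fail to reject H0.

H = 4.2230, df = 3, p = 0.238369, fail to reject H0.


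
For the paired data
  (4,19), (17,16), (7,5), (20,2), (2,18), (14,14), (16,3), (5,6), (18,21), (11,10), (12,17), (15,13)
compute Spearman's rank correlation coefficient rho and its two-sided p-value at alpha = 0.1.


Step 1: Rank x and y separately (midranks; no ties here).
rank(x): 4->2, 17->10, 7->4, 20->12, 2->1, 14->7, 16->9, 5->3, 18->11, 11->5, 12->6, 15->8
rank(y): 19->11, 16->8, 5->3, 2->1, 18->10, 14->7, 3->2, 6->4, 21->12, 10->5, 17->9, 13->6
Step 2: d_i = R_x(i) - R_y(i); compute d_i^2.
  (2-11)^2=81, (10-8)^2=4, (4-3)^2=1, (12-1)^2=121, (1-10)^2=81, (7-7)^2=0, (9-2)^2=49, (3-4)^2=1, (11-12)^2=1, (5-5)^2=0, (6-9)^2=9, (8-6)^2=4
sum(d^2) = 352.
Step 3: rho = 1 - 6*352 / (12*(12^2 - 1)) = 1 - 2112/1716 = -0.230769.
Step 4: Under H0, t = rho * sqrt((n-2)/(1-rho^2)) = -0.7500 ~ t(10).
Step 5: Two-sided p-value from the t-distribution with 10 df = 0.470532.
Step 6: alpha = 0.1. fail to reject H0.

rho = -0.2308, p = 0.470532, fail to reject H0 at alpha = 0.1.


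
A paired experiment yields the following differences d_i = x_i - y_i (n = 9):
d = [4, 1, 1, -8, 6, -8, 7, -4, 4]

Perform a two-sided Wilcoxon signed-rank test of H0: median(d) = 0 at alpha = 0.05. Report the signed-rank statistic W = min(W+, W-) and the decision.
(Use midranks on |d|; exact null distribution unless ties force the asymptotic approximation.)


Step 1: Drop any zero differences (none here) and take |d_i|.
|d| = [4, 1, 1, 8, 6, 8, 7, 4, 4]
Step 2: Midrank |d_i| (ties get averaged ranks).
ranks: |4|->4, |1|->1.5, |1|->1.5, |8|->8.5, |6|->6, |8|->8.5, |7|->7, |4|->4, |4|->4
Step 3: Attach original signs; sum ranks with positive sign and with negative sign.
W+ = 4 + 1.5 + 1.5 + 6 + 7 + 4 = 24
W- = 8.5 + 8.5 + 4 = 21
(Check: W+ + W- = 45 should equal n(n+1)/2 = 45.)
Step 4: Test statistic W = min(W+, W-) = 21.
Step 5: Ties in |d|, so use the tie-corrected normal approximation.
        E[W] = n(n+1)/4 = 9*10/4 = 22.5.
        Tie groups: |d|=1 (t=2), |d|=4 (t=3), |d|=8 (t=2); sum(t^3 - t) = 36.
        Var[W] = n(n+1)(2n+1)/24 - sum(t^3-t)/48 = 1710/24 - 36/48 = 70.5.
        z = (W - E[W]) / sqrt(Var[W]) = (21 - 22.5) / 8.3964 = -0.1786.
        Two-sided p = 2*Phi(z) = 0.858215.
Step 6: alpha = 0.05. fail to reject H0.

W+ = 24, W- = 21, W = min = 21, p = 0.858215, fail to reject H0.


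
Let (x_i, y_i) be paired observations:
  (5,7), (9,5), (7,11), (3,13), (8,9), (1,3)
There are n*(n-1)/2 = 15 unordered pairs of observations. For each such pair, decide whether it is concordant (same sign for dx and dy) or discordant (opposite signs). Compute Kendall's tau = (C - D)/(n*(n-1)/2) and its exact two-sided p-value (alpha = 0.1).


Step 1: Enumerate the 15 unordered pairs (i,j) with i<j and classify each by sign(x_j-x_i) * sign(y_j-y_i).
  (1,2):dx=+4,dy=-2->D; (1,3):dx=+2,dy=+4->C; (1,4):dx=-2,dy=+6->D; (1,5):dx=+3,dy=+2->C
  (1,6):dx=-4,dy=-4->C; (2,3):dx=-2,dy=+6->D; (2,4):dx=-6,dy=+8->D; (2,5):dx=-1,dy=+4->D
  (2,6):dx=-8,dy=-2->C; (3,4):dx=-4,dy=+2->D; (3,5):dx=+1,dy=-2->D; (3,6):dx=-6,dy=-8->C
  (4,5):dx=+5,dy=-4->D; (4,6):dx=-2,dy=-10->C; (5,6):dx=-7,dy=-6->C
Step 2: C = 7, D = 8, total pairs = 15.
Step 3: tau = (C - D)/(n(n-1)/2) = (7 - 8)/15 = -0.066667.
Step 4: Exact two-sided p-value (enumerate n! = 720 permutations of y under H0): p = 1.000000.
Step 5: alpha = 0.1. fail to reject H0.

tau_b = -0.0667 (C=7, D=8), p = 1.000000, fail to reject H0.


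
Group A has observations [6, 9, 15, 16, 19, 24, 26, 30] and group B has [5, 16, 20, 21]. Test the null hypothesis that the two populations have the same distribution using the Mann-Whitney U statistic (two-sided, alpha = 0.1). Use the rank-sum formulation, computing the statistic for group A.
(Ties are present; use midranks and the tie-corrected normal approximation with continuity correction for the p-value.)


Step 1: Combine and sort all 12 observations; assign midranks.
sorted (value, group): (5,Y), (6,X), (9,X), (15,X), (16,X), (16,Y), (19,X), (20,Y), (21,Y), (24,X), (26,X), (30,X)
ranks: 5->1, 6->2, 9->3, 15->4, 16->5.5, 16->5.5, 19->7, 20->8, 21->9, 24->10, 26->11, 30->12
Step 2: Rank sum for X: R1 = 2 + 3 + 4 + 5.5 + 7 + 10 + 11 + 12 = 54.5.
Step 3: U_X = R1 - n1(n1+1)/2 = 54.5 - 8*9/2 = 54.5 - 36 = 18.5.
       U_Y = n1*n2 - U_X = 32 - 18.5 = 13.5.
Step 4: Ties are present, so use the tie-corrected normal approximation (with continuity correction) for the p-value.
Step 5: p-value = 0.733647; compare to alpha = 0.1. fail to reject H0.

U_X = 18.5, p = 0.733647, fail to reject H0 at alpha = 0.1.


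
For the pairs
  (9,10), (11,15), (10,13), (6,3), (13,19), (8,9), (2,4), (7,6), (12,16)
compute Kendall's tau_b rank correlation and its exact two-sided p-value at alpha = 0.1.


Step 1: Enumerate the 36 unordered pairs (i,j) with i<j and classify each by sign(x_j-x_i) * sign(y_j-y_i).
  (1,2):dx=+2,dy=+5->C; (1,3):dx=+1,dy=+3->C; (1,4):dx=-3,dy=-7->C; (1,5):dx=+4,dy=+9->C
  (1,6):dx=-1,dy=-1->C; (1,7):dx=-7,dy=-6->C; (1,8):dx=-2,dy=-4->C; (1,9):dx=+3,dy=+6->C
  (2,3):dx=-1,dy=-2->C; (2,4):dx=-5,dy=-12->C; (2,5):dx=+2,dy=+4->C; (2,6):dx=-3,dy=-6->C
  (2,7):dx=-9,dy=-11->C; (2,8):dx=-4,dy=-9->C; (2,9):dx=+1,dy=+1->C; (3,4):dx=-4,dy=-10->C
  (3,5):dx=+3,dy=+6->C; (3,6):dx=-2,dy=-4->C; (3,7):dx=-8,dy=-9->C; (3,8):dx=-3,dy=-7->C
  (3,9):dx=+2,dy=+3->C; (4,5):dx=+7,dy=+16->C; (4,6):dx=+2,dy=+6->C; (4,7):dx=-4,dy=+1->D
  (4,8):dx=+1,dy=+3->C; (4,9):dx=+6,dy=+13->C; (5,6):dx=-5,dy=-10->C; (5,7):dx=-11,dy=-15->C
  (5,8):dx=-6,dy=-13->C; (5,9):dx=-1,dy=-3->C; (6,7):dx=-6,dy=-5->C; (6,8):dx=-1,dy=-3->C
  (6,9):dx=+4,dy=+7->C; (7,8):dx=+5,dy=+2->C; (7,9):dx=+10,dy=+12->C; (8,9):dx=+5,dy=+10->C
Step 2: C = 35, D = 1, total pairs = 36.
Step 3: tau = (C - D)/(n(n-1)/2) = (35 - 1)/36 = 0.944444.
Step 4: Exact two-sided p-value (enumerate n! = 362880 permutations of y under H0): p = 0.000050.
Step 5: alpha = 0.1. reject H0.

tau_b = 0.9444 (C=35, D=1), p = 0.000050, reject H0.


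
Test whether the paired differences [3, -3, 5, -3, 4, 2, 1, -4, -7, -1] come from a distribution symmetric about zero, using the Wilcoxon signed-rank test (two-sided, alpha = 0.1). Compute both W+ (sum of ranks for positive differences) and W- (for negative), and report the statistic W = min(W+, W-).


Step 1: Drop any zero differences (none here) and take |d_i|.
|d| = [3, 3, 5, 3, 4, 2, 1, 4, 7, 1]
Step 2: Midrank |d_i| (ties get averaged ranks).
ranks: |3|->5, |3|->5, |5|->9, |3|->5, |4|->7.5, |2|->3, |1|->1.5, |4|->7.5, |7|->10, |1|->1.5
Step 3: Attach original signs; sum ranks with positive sign and with negative sign.
W+ = 5 + 9 + 7.5 + 3 + 1.5 = 26
W- = 5 + 5 + 7.5 + 10 + 1.5 = 29
(Check: W+ + W- = 55 should equal n(n+1)/2 = 55.)
Step 4: Test statistic W = min(W+, W-) = 26.
Step 5: Ties in |d|, so use the tie-corrected normal approximation.
        E[W] = n(n+1)/4 = 10*11/4 = 27.5.
        Tie groups: |d|=1 (t=2), |d|=3 (t=3), |d|=4 (t=2); sum(t^3 - t) = 36.
        Var[W] = n(n+1)(2n+1)/24 - sum(t^3-t)/48 = 2310/24 - 36/48 = 95.5.
        z = (W - E[W]) / sqrt(Var[W]) = (26 - 27.5) / 9.7724 = -0.1535.
        Two-sided p = 2*Phi(z) = 0.878009.
Step 6: alpha = 0.1. fail to reject H0.

W+ = 26, W- = 29, W = min = 26, p = 0.878009, fail to reject H0.
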